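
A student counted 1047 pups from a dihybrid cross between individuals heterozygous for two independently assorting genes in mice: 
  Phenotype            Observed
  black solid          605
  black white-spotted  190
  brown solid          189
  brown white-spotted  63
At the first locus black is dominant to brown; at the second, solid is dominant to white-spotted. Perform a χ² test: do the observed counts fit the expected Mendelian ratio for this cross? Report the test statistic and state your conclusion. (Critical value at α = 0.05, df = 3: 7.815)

A dihybrid F₂ with independent assortment and complete dominance at both loci gives a 9:3:3:1 phenotypic ratio.
The 9:3:3:1 ratio has 16 parts, so with N = 1047 the expected counts are:
  black solid: 1047 × 9/16 = 588.9375
  black white-spotted: 1047 × 3/16 = 196.3125
  brown solid: 1047 × 3/16 = 196.3125
  brown white-spotted: 1047 × 1/16 = 65.4375
χ² = Σ (O − E)² / E
  black solid: (605 − 588.9375)² / 588.9375 = 0.4381
  black white-spotted: (190 − 196.3125)² / 196.3125 = 0.2030
  brown solid: (189 − 196.3125)² / 196.3125 = 0.2724
  brown white-spotted: (63 − 65.4375)² / 65.4375 = 0.0908
χ² = 0.4381 + 0.2030 + 0.2724 + 0.0908 = 1.0043 ≈ 1.004
Degrees of freedom = 4 − 1 = 3; critical value at α = 0.05 is 7.815.
Since 1.004 < 7.815, we fail to reject the null hypothesis — the data are consistent with the 9:3:3:1 ratio.

1.004; consistent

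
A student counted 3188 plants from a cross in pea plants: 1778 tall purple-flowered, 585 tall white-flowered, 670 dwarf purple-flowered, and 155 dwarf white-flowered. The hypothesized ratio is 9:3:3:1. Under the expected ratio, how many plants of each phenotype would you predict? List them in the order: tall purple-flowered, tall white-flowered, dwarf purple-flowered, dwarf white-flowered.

Under the 9:3:3:1 hypothesis (Σ ratio = 16, N = 3188):
  tall purple-flowered: 3188 × 9/16 = 1793.25
  tall white-flowered: 3188 × 3/16 = 597.75
  dwarf purple-flowered: 3188 × 3/16 = 597.75
  dwarf white-flowered: 3188 × 1/16 = 199.25

1793.25, 597.75, 597.75, 199.25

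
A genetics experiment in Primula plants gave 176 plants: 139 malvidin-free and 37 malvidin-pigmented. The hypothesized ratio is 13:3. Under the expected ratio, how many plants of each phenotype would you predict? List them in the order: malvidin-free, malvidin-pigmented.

The 13:3 ratio has 16 parts, so with N = 176 the expected counts are:
  malvidin-free: 176 × 13/16 = 143
  malvidin-pigmented: 176 × 3/16 = 33

143, 33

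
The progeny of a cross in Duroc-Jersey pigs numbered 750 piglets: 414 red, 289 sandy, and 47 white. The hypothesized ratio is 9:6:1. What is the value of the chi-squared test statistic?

The 9:6:1 ratio has 16 parts, so with N = 750 the expected counts are:
  red: 750 × 9/16 = 421.875
  sandy: 750 × 6/16 = 281.25
  white: 750 × 1/16 = 46.875
χ² = Σ (O − E)² / E
  red: (414 − 421.875)² / 421.875 = 0.1470
  sandy: (289 − 281.25)² / 281.25 = 0.2136
  white: (47 − 46.875)² / 46.875 = 0.0003
χ² = 0.1470 + 0.2136 + 0.0003 = 0.3609 ≈ 0.361

0.361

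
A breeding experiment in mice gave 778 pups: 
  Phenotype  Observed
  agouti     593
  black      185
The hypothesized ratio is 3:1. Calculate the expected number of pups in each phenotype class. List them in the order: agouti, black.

583.5, 194.5

Total ratio parts = 4. Expected numbers out of 778:
  agouti: 778 × 3/4 = 583.5
  black: 778 × 1/4 = 194.5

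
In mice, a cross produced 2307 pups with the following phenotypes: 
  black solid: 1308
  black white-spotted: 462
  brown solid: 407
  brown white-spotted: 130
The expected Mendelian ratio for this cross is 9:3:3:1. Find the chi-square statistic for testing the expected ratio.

Expected counts for N = 2307 under a 9:3:3:1 ratio (total parts = 16):
  black solid: 2307 × 9/16 = 1297.6875
  black white-spotted: 2307 × 3/16 = 432.5625
  brown solid: 2307 × 3/16 = 432.5625
  brown white-spotted: 2307 × 1/16 = 144.1875
χ² = Σ (O − E)² / E
  black solid: (1308 − 1297.6875)² / 1297.6875 = 0.0820
  black white-spotted: (462 − 432.5625)² / 432.5625 = 2.0033
  brown solid: (407 − 432.5625)² / 432.5625 = 1.5106
  brown white-spotted: (130 − 144.1875)² / 144.1875 = 1.3960
χ² = 0.0820 + 2.0033 + 1.5106 + 1.3960 = 4.9919 ≈ 4.992

4.992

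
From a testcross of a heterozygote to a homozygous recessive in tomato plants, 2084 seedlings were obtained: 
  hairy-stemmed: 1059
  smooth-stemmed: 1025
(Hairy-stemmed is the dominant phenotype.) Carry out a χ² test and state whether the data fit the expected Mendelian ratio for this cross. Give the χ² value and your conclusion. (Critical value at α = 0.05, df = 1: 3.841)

A testcross of a heterozygote (Aa × aa) gives a 1:1 phenotypic ratio.
Under the 1:1 hypothesis (Σ ratio = 2, N = 2084):
  hairy-stemmed: 2084 × 1/2 = 1042
  smooth-stemmed: 2084 × 1/2 = 1042
χ² = Σ (O − E)² / E
  hairy-stemmed: (1059 − 1042)² / 1042 = 0.2774
  smooth-stemmed: (1025 − 1042)² / 1042 = 0.2774
χ² = 0.2774 + 0.2774 = 0.5548 ≈ 0.555
Degrees of freedom = 2 − 1 = 1; critical value at α = 0.05 is 3.841.
Since 0.555 < 3.841, we fail to reject the null hypothesis — the data are consistent with the 1:1 ratio.

0.555; consistent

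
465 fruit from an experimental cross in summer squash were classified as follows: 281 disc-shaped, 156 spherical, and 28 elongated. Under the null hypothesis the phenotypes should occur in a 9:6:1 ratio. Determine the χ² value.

3.420

The 9:6:1 ratio has 16 parts, so with N = 465 the expected counts are:
  disc-shaped: 465 × 9/16 = 261.5625
  spherical: 465 × 6/16 = 174.375
  elongated: 465 × 1/16 = 29.0625
χ² = Σ (O − E)² / E
  disc-shaped: (281 − 261.5625)² / 261.5625 = 1.4445
  spherical: (156 − 174.375)² / 174.375 = 1.9363
  elongated: (28 − 29.0625)² / 29.0625 = 0.0388
χ² = 1.4445 + 1.9363 + 0.0388 = 3.4196 ≈ 3.420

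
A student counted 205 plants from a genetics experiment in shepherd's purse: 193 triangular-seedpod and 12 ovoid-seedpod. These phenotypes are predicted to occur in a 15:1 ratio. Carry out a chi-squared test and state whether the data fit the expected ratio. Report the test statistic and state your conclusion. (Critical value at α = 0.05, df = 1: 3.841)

0.055; consistent

Expected counts for N = 205 under a 15:1 ratio (total parts = 16):
  triangular-seedpod: 205 × 15/16 = 192.1875
  ovoid-seedpod: 205 × 1/16 = 12.8125
χ² = Σ (O − E)² / E
  triangular-seedpod: (193 − 192.1875)² / 192.1875 = 0.0034
  ovoid-seedpod: (12 − 12.8125)² / 12.8125 = 0.0515
χ² = 0.0034 + 0.0515 = 0.0549 ≈ 0.055
Degrees of freedom = 2 − 1 = 1; critical value at α = 0.05 is 3.841.
Since 0.055 < 3.841, we fail to reject the null hypothesis — the data are consistent with the 15:1 ratio.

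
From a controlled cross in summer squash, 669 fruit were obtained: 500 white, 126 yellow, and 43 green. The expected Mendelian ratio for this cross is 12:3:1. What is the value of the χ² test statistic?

0.042

Total ratio parts = 16. Expected numbers out of 669:
  white: 669 × 12/16 = 501.75
  yellow: 669 × 3/16 = 125.4375
  green: 669 × 1/16 = 41.8125
χ² = Σ (O − E)² / E
  white: (500 − 501.75)² / 501.75 = 0.0061
  yellow: (126 − 125.4375)² / 125.4375 = 0.0025
  green: (43 − 41.8125)² / 41.8125 = 0.0337
χ² = 0.0061 + 0.0025 + 0.0337 = 0.0423 ≈ 0.042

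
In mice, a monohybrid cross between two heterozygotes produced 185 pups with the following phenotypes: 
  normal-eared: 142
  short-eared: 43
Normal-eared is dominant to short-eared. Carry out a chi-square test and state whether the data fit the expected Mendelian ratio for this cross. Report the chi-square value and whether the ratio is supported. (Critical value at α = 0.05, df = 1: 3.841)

For a monohybrid cross between heterozygotes with complete dominance, the expected phenotypic ratio is 3:1.
Total ratio parts = 4. Expected numbers out of 185:
  normal-eared: 185 × 3/4 = 138.75
  short-eared: 185 × 1/4 = 46.25
χ² = Σ (O − E)² / E
  normal-eared: (142 − 138.75)² / 138.75 = 0.0761
  short-eared: (43 − 46.25)² / 46.25 = 0.2284
χ² = 0.0761 + 0.2284 = 0.3045 ≈ 0.305
Degrees of freedom = 2 − 1 = 1; critical value at α = 0.05 is 3.841.
Since 0.305 < 3.841, we fail to reject the null hypothesis — the data are consistent with the 3:1 ratio.

0.305; consistent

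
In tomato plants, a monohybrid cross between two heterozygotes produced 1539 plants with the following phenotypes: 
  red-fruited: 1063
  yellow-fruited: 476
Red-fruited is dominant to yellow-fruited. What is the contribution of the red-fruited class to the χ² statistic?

7.214

For a monohybrid cross between heterozygotes with complete dominance, the expected phenotypic ratio is 3:1.
The 3:1 ratio has 4 parts, so with N = 1539 the expected counts are:
  red-fruited: 1539 × 3/4 = 1154.25
  yellow-fruited: 1539 × 1/4 = 384.75
Contribution of red-fruited: (1063 − 1154.25)² / 1154.25 = 7.2138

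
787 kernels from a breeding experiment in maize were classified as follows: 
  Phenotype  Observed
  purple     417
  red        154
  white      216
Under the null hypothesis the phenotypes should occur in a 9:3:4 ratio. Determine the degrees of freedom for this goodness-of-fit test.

2

A goodness-of-fit test with 3 phenotype classes has df = 3 − 1 = 2.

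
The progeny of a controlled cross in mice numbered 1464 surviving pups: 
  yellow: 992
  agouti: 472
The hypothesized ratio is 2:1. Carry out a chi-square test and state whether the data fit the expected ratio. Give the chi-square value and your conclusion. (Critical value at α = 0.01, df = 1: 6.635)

0.787; consistent

The 2:1 ratio has 3 parts, so with N = 1464 the expected counts are:
  yellow: 1464 × 2/3 = 976
  agouti: 1464 × 1/3 = 488
χ² = Σ (O − E)² / E
  yellow: (992 − 976)² / 976 = 0.2623
  agouti: (472 − 488)² / 488 = 0.5246
χ² = 0.2623 + 0.5246 = 0.7869 ≈ 0.787
Degrees of freedom = 2 − 1 = 1; critical value at α = 0.01 is 6.635.
Since 0.787 < 6.635, we fail to reject the null hypothesis — the data are consistent with the 2:1 ratio.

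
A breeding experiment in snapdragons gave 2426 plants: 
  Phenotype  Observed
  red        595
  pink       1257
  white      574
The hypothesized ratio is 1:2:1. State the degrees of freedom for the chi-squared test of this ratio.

2

A goodness-of-fit test with 3 phenotype classes has df = 3 − 1 = 2.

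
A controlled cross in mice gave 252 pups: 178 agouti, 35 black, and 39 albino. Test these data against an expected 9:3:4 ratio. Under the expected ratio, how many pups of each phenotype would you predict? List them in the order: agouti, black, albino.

The 9:3:4 ratio has 16 parts, so with N = 252 the expected counts are:
  agouti: 252 × 9/16 = 141.75
  black: 252 × 3/16 = 47.25
  albino: 252 × 4/16 = 63

141.75, 47.25, 63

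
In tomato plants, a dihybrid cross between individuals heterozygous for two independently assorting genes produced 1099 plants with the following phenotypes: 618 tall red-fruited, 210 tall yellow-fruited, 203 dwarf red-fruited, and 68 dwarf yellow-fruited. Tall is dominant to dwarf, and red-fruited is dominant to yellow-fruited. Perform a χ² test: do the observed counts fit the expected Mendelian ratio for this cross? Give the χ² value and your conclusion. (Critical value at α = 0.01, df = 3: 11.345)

A dihybrid F₂ with independent assortment and complete dominance at both loci gives a 9:3:3:1 phenotypic ratio.
Under the 9:3:3:1 hypothesis (Σ ratio = 16, N = 1099):
  tall red-fruited: 1099 × 9/16 = 618.1875
  tall yellow-fruited: 1099 × 3/16 = 206.0625
  dwarf red-fruited: 1099 × 3/16 = 206.0625
  dwarf yellow-fruited: 1099 × 1/16 = 68.6875
χ² = Σ (O − E)² / E
  tall red-fruited: (618 − 618.1875)² / 618.1875 = 0.0001
  tall yellow-fruited: (210 − 206.0625)² / 206.0625 = 0.0752
  dwarf red-fruited: (203 − 206.0625)² / 206.0625 = 0.0455
  dwarf yellow-fruited: (68 − 68.6875)² / 68.6875 = 0.0069
χ² = 0.0001 + 0.0752 + 0.0455 + 0.0069 = 0.1277 ≈ 0.128
Degrees of freedom = 4 − 1 = 3; critical value at α = 0.01 is 11.345.
Since 0.128 < 11.345, we fail to reject the null hypothesis — the data are consistent with the 9:3:3:1 ratio.

0.128; consistent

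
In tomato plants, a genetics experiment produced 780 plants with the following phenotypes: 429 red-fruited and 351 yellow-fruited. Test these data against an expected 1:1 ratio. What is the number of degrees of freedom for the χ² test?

A goodness-of-fit test with 2 phenotype classes has df = 2 − 1 = 1.

1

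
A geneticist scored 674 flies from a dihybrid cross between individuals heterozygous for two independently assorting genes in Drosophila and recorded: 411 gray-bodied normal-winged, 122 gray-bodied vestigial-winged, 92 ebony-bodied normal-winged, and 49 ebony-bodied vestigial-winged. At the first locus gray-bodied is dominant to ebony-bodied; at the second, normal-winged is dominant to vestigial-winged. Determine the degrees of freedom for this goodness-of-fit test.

A dihybrid F₂ with independent assortment and complete dominance at both loci gives a 9:3:3:1 phenotypic ratio.
A goodness-of-fit test with 4 phenotype classes has df = 4 − 1 = 3.

3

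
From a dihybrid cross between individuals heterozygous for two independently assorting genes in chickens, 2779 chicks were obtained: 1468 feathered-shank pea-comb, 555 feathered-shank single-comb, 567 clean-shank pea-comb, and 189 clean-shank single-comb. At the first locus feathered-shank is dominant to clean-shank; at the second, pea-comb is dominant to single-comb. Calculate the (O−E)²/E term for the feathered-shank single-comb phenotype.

2.210

A dihybrid F₂ with independent assortment and complete dominance at both loci gives a 9:3:3:1 phenotypic ratio.
Under the 9:3:3:1 hypothesis (Σ ratio = 16, N = 2779):
  feathered-shank pea-comb: 2779 × 9/16 = 1563.1875
  feathered-shank single-comb: 2779 × 3/16 = 521.0625
  clean-shank pea-comb: 2779 × 3/16 = 521.0625
  clean-shank single-comb: 2779 × 1/16 = 173.6875
Contribution of feathered-shank single-comb: (555 − 521.0625)² / 521.0625 = 2.2104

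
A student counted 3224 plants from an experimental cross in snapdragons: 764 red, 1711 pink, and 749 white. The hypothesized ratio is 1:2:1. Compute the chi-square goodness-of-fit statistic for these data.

12.300

The 1:2:1 ratio has 4 parts, so with N = 3224 the expected counts are:
  red: 3224 × 1/4 = 806
  pink: 3224 × 2/4 = 1612
  white: 3224 × 1/4 = 806
χ² = Σ (O − E)² / E
  red: (764 − 806)² / 806 = 2.1886
  pink: (1711 − 1612)² / 1612 = 6.0800
  white: (749 − 806)² / 806 = 4.0310
χ² = 2.1886 + 6.0800 + 4.0310 = 12.2996 ≈ 12.300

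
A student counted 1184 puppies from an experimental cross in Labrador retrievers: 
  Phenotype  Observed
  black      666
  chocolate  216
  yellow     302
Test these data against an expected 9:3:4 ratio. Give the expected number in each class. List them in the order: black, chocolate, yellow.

666, 222, 296

Under the 9:3:4 hypothesis (Σ ratio = 16, N = 1184):
  black: 1184 × 9/16 = 666
  chocolate: 1184 × 3/16 = 222
  yellow: 1184 × 4/16 = 296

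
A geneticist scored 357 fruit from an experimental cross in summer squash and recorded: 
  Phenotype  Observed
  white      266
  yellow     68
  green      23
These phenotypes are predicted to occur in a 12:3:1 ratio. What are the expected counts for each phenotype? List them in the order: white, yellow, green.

Under the 12:3:1 hypothesis (Σ ratio = 16, N = 357):
  white: 357 × 12/16 = 267.75
  yellow: 357 × 3/16 = 66.9375
  green: 357 × 1/16 = 22.3125

267.75, 66.9375, 22.3125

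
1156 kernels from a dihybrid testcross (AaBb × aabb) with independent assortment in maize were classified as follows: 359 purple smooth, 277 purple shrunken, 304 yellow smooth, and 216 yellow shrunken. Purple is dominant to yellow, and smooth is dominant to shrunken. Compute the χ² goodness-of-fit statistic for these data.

36.671

A dihybrid testcross with independent assortment gives a 1:1:1:1 ratio.
Under the 1:1:1:1 hypothesis (Σ ratio = 4, N = 1156):
  purple smooth: 1156 × 1/4 = 289
  purple shrunken: 1156 × 1/4 = 289
  yellow smooth: 1156 × 1/4 = 289
  yellow shrunken: 1156 × 1/4 = 289
χ² = Σ (O − E)² / E
  purple smooth: (359 − 289)² / 289 = 16.9550
  purple shrunken: (277 − 289)² / 289 = 0.4983
  yellow smooth: (304 − 289)² / 289 = 0.7785
  yellow shrunken: (216 − 289)² / 289 = 18.4394
χ² = 16.9550 + 0.4983 + 0.7785 + 18.4394 = 36.6712 ≈ 36.671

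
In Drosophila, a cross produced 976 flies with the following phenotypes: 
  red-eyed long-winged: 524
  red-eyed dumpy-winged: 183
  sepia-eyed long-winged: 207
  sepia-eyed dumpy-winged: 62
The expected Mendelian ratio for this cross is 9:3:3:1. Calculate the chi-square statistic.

The 9:3:3:1 ratio has 16 parts, so with N = 976 the expected counts are:
  red-eyed long-winged: 976 × 9/16 = 549
  red-eyed dumpy-winged: 976 × 3/16 = 183
  sepia-eyed long-winged: 976 × 3/16 = 183
  sepia-eyed dumpy-winged: 976 × 1/16 = 61
χ² = Σ (O − E)² / E
  red-eyed long-winged: (524 − 549)² / 549 = 1.1384
  red-eyed dumpy-winged: (183 − 183)² / 183 = 0.0000
  sepia-eyed long-winged: (207 − 183)² / 183 = 3.1475
  sepia-eyed dumpy-winged: (62 − 61)² / 61 = 0.0164
χ² = 1.1384 + 0.0000 + 3.1475 + 0.0164 = 4.3023 ≈ 4.302

4.302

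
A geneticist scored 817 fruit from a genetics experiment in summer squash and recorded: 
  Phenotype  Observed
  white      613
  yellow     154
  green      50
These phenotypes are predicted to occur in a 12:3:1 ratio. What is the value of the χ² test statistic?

Expected counts for N = 817 under a 12:3:1 ratio (total parts = 16):
  white: 817 × 12/16 = 612.75
  yellow: 817 × 3/16 = 153.1875
  green: 817 × 1/16 = 51.0625
χ² = Σ (O − E)² / E
  white: (613 − 612.75)² / 612.75 = 0.0001
  yellow: (154 − 153.1875)² / 153.1875 = 0.0043
  green: (50 − 51.0625)² / 51.0625 = 0.0221
χ² = 0.0001 + 0.0043 + 0.0221 = 0.0265 ≈ 0.027

0.027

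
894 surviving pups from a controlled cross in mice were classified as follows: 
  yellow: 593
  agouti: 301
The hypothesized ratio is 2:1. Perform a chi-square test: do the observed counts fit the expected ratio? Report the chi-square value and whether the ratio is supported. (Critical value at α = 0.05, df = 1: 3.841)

Total ratio parts = 3. Expected numbers out of 894:
  yellow: 894 × 2/3 = 596
  agouti: 894 × 1/3 = 298
χ² = Σ (O − E)² / E
  yellow: (593 − 596)² / 596 = 0.0151
  agouti: (301 − 298)² / 298 = 0.0302
χ² = 0.0151 + 0.0302 = 0.0453 ≈ 0.045
Degrees of freedom = 2 − 1 = 1; critical value at α = 0.05 is 3.841.
Since 0.045 < 3.841, we fail to reject the null hypothesis — the data are consistent with the 2:1 ratio.

0.045; consistent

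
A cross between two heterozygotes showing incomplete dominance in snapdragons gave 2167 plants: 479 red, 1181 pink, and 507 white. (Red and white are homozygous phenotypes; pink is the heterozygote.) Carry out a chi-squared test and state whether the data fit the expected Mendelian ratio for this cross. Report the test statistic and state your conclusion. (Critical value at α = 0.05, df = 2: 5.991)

With incomplete dominance, a heterozygote × heterozygote cross gives a 1:2:1 phenotypic ratio.
Under the 1:2:1 hypothesis (Σ ratio = 4, N = 2167):
  red: 2167 × 1/4 = 541.75
  pink: 2167 × 2/4 = 1083.5
  white: 2167 × 1/4 = 541.75
χ² = Σ (O − E)² / E
  red: (479 − 541.75)² / 541.75 = 7.2682
  pink: (1181 − 1083.5)² / 1083.5 = 8.7737
  white: (507 − 541.75)² / 541.75 = 2.2290
χ² = 7.2682 + 8.7737 + 2.2290 = 18.2709 ≈ 18.271
Degrees of freedom = 3 − 1 = 2; critical value at α = 0.05 is 5.991.
Since 18.271 > 5.991, we reject the null hypothesis — the data do not fit the 1:2:1 ratio.

18.271; not consistent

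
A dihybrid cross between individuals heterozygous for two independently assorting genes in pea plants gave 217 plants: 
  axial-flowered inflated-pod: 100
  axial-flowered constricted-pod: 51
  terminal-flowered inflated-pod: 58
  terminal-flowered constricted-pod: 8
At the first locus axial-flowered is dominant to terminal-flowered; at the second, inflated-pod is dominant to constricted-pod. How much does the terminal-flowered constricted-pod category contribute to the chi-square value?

A dihybrid F₂ with independent assortment and complete dominance at both loci gives a 9:3:3:1 phenotypic ratio.
Expected counts for N = 217 under a 9:3:3:1 ratio (total parts = 16):
  axial-flowered inflated-pod: 217 × 9/16 = 122.0625
  axial-flowered constricted-pod: 217 × 3/16 = 40.6875
  terminal-flowered inflated-pod: 217 × 3/16 = 40.6875
  terminal-flowered constricted-pod: 217 × 1/16 = 13.5625
Contribution of terminal-flowered constricted-pod: (8 − 13.5625)² / 13.5625 = 2.2814

2.281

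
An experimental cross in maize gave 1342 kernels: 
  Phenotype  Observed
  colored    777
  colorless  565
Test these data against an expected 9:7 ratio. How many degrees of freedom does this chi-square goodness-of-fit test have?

A goodness-of-fit test with 2 phenotype classes has df = 2 − 1 = 1.

1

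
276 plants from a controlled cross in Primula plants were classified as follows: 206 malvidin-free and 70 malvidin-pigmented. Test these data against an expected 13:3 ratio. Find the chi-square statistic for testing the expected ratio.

7.921

Expected counts for N = 276 under a 13:3 ratio (total parts = 16):
  malvidin-free: 276 × 13/16 = 224.25
  malvidin-pigmented: 276 × 3/16 = 51.75
χ² = Σ (O − E)² / E
  malvidin-free: (206 − 224.25)² / 224.25 = 1.4852
  malvidin-pigmented: (70 − 51.75)² / 51.75 = 6.4360
χ² = 1.4852 + 6.4360 = 7.9212 ≈ 7.921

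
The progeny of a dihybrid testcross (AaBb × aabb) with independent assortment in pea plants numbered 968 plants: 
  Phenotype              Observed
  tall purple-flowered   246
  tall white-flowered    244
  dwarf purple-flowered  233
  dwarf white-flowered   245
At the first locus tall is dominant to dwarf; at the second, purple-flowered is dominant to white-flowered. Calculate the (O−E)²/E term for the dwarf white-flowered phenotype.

0.037

A dihybrid testcross with independent assortment gives a 1:1:1:1 ratio.
Under the 1:1:1:1 hypothesis (Σ ratio = 4, N = 968):
  tall purple-flowered: 968 × 1/4 = 242
  tall white-flowered: 968 × 1/4 = 242
  dwarf purple-flowered: 968 × 1/4 = 242
  dwarf white-flowered: 968 × 1/4 = 242
Contribution of dwarf white-flowered: (245 − 242)² / 242 = 0.0372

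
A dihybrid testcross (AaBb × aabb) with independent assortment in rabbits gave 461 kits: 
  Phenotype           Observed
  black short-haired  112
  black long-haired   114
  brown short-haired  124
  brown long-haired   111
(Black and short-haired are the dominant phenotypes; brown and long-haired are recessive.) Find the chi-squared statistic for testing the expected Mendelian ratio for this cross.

0.926

A dihybrid testcross with independent assortment gives a 1:1:1:1 ratio.
Under the 1:1:1:1 hypothesis (Σ ratio = 4, N = 461):
  black short-haired: 461 × 1/4 = 115.25
  black long-haired: 461 × 1/4 = 115.25
  brown short-haired: 461 × 1/4 = 115.25
  brown long-haired: 461 × 1/4 = 115.25
χ² = Σ (O − E)² / E
  black short-haired: (112 − 115.25)² / 115.25 = 0.0916
  black long-haired: (114 − 115.25)² / 115.25 = 0.0136
  brown short-haired: (124 − 115.25)² / 115.25 = 0.6643
  brown long-haired: (111 − 115.25)² / 115.25 = 0.1567
χ² = 0.0916 + 0.0136 + 0.6643 + 0.1567 = 0.9262 ≈ 0.926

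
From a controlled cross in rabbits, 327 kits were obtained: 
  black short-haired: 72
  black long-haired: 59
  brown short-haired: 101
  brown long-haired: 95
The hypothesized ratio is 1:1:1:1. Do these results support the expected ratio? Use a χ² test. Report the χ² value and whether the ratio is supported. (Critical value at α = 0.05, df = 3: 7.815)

Total ratio parts = 4. Expected numbers out of 327:
  black short-haired: 327 × 1/4 = 81.75
  black long-haired: 327 × 1/4 = 81.75
  brown short-haired: 327 × 1/4 = 81.75
  brown long-haired: 327 × 1/4 = 81.75
χ² = Σ (O − E)² / E
  black short-haired: (72 − 81.75)² / 81.75 = 1.1628
  black long-haired: (59 − 81.75)² / 81.75 = 6.3310
  brown short-haired: (101 − 81.75)² / 81.75 = 4.5329
  brown long-haired: (95 − 81.75)² / 81.75 = 2.1476
χ² = 1.1628 + 6.3310 + 4.5329 + 2.1476 = 14.1743 ≈ 14.174
Degrees of freedom = 4 − 1 = 3; critical value at α = 0.05 is 7.815.
Since 14.174 > 7.815, we reject the null hypothesis — the data do not fit the 1:1:1:1 ratio.

14.174; not consistent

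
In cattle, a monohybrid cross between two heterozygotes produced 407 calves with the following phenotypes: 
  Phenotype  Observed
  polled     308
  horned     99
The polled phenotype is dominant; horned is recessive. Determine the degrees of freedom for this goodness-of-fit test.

For a monohybrid cross between heterozygotes with complete dominance, the expected phenotypic ratio is 3:1.
A goodness-of-fit test with 2 phenotype classes has df = 2 − 1 = 1.

1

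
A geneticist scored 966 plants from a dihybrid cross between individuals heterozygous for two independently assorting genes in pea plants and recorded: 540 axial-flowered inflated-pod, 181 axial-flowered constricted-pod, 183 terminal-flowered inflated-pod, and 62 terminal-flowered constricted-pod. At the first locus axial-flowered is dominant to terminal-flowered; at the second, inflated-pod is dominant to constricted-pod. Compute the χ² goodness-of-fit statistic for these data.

A dihybrid F₂ with independent assortment and complete dominance at both loci gives a 9:3:3:1 phenotypic ratio.
Expected counts for N = 966 under a 9:3:3:1 ratio (total parts = 16):
  axial-flowered inflated-pod: 966 × 9/16 = 543.375
  axial-flowered constricted-pod: 966 × 3/16 = 181.125
  terminal-flowered inflated-pod: 966 × 3/16 = 181.125
  terminal-flowered constricted-pod: 966 × 1/16 = 60.375
χ² = Σ (O − E)² / E
  axial-flowered inflated-pod: (540 − 543.375)² / 543.375 = 0.0210
  axial-flowered constricted-pod: (181 − 181.125)² / 181.125 = 0.0001
  terminal-flowered inflated-pod: (183 − 181.125)² / 181.125 = 0.0194
  terminal-flowered constricted-pod: (62 − 60.375)² / 60.375 = 0.0437
χ² = 0.0210 + 0.0001 + 0.0194 + 0.0437 = 0.0842 ≈ 0.084

0.084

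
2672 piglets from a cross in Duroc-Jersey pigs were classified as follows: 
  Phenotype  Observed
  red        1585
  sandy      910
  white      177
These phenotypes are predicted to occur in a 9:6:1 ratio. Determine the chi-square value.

13.520

Under the 9:6:1 hypothesis (Σ ratio = 16, N = 2672):
  red: 2672 × 9/16 = 1503
  sandy: 2672 × 6/16 = 1002
  white: 2672 × 1/16 = 167
χ² = Σ (O − E)² / E
  red: (1585 − 1503)² / 1503 = 4.4737
  sandy: (910 − 1002)² / 1002 = 8.4471
  white: (177 − 167)² / 167 = 0.5988
χ² = 4.4737 + 8.4471 + 0.5988 = 13.5196 ≈ 13.520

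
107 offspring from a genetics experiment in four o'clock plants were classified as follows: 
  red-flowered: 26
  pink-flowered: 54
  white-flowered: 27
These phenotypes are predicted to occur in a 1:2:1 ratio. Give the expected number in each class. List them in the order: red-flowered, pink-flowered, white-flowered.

26.75, 53.5, 26.75

Total ratio parts = 4. Expected numbers out of 107:
  red-flowered: 107 × 1/4 = 26.75
  pink-flowered: 107 × 2/4 = 53.5
  white-flowered: 107 × 1/4 = 26.75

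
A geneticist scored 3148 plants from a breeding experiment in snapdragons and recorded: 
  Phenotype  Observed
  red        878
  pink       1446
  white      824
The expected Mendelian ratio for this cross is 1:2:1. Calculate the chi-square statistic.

22.671

Expected counts for N = 3148 under a 1:2:1 ratio (total parts = 4):
  red: 3148 × 1/4 = 787
  pink: 3148 × 2/4 = 1574
  white: 3148 × 1/4 = 787
χ² = Σ (O − E)² / E
  red: (878 − 787)² / 787 = 10.5222
  pink: (1446 − 1574)² / 1574 = 10.4091
  white: (824 − 787)² / 787 = 1.7395
χ² = 10.5222 + 10.4091 + 1.7395 = 22.6708 ≈ 22.671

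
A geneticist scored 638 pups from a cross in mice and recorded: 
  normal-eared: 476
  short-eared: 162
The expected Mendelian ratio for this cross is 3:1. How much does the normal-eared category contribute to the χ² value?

Under the 3:1 hypothesis (Σ ratio = 4, N = 638):
  normal-eared: 638 × 3/4 = 478.5
  short-eared: 638 × 1/4 = 159.5
Contribution of normal-eared: (476 − 478.5)² / 478.5 = 0.0131

0.013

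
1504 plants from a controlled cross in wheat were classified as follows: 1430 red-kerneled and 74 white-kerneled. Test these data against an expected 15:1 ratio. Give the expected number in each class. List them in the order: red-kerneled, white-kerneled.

1410, 94

Total ratio parts = 16. Expected numbers out of 1504:
  red-kerneled: 1504 × 15/16 = 1410
  white-kerneled: 1504 × 1/16 = 94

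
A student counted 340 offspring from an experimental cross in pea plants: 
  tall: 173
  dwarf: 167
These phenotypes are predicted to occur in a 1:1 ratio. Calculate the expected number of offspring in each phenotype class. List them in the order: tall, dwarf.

The 1:1 ratio has 2 parts, so with N = 340 the expected counts are:
  tall: 340 × 1/2 = 170
  dwarf: 340 × 1/2 = 170

170, 170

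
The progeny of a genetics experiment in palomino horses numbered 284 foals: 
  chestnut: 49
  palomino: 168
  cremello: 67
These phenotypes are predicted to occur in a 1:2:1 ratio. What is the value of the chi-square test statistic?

11.803

Expected counts for N = 284 under a 1:2:1 ratio (total parts = 4):
  chestnut: 284 × 1/4 = 71
  palomino: 284 × 2/4 = 142
  cremello: 284 × 1/4 = 71
χ² = Σ (O − E)² / E
  chestnut: (49 − 71)² / 71 = 6.8169
  palomino: (168 − 142)² / 142 = 4.7606
  cremello: (67 − 71)² / 71 = 0.2254
χ² = 6.8169 + 4.7606 + 0.2254 = 11.8029 ≈ 11.803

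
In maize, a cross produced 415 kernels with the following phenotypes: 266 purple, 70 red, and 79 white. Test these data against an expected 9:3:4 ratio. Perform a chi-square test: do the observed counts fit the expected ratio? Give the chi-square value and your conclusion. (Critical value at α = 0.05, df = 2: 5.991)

11.231; not consistent

Under the 9:3:4 hypothesis (Σ ratio = 16, N = 415):
  purple: 415 × 9/16 = 233.4375
  red: 415 × 3/16 = 77.8125
  white: 415 × 4/16 = 103.75
χ² = Σ (O − E)² / E
  purple: (266 − 233.4375)² / 233.4375 = 4.5422
  red: (70 − 77.8125)² / 77.8125 = 0.7844
  white: (79 − 103.75)² / 103.75 = 5.9042
χ² = 4.5422 + 0.7844 + 5.9042 = 11.2308 ≈ 11.231
Degrees of freedom = 3 − 1 = 2; critical value at α = 0.05 is 5.991.
Since 11.231 > 5.991, we reject the null hypothesis — the data do not fit the 9:3:4 ratio.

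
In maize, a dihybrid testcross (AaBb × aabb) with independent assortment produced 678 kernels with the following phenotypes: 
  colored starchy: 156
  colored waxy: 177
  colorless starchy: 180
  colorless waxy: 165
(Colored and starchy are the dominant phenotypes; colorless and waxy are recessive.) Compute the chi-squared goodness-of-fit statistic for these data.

2.177

A dihybrid testcross with independent assortment gives a 1:1:1:1 ratio.
Under the 1:1:1:1 hypothesis (Σ ratio = 4, N = 678):
  colored starchy: 678 × 1/4 = 169.5
  colored waxy: 678 × 1/4 = 169.5
  colorless starchy: 678 × 1/4 = 169.5
  colorless waxy: 678 × 1/4 = 169.5
χ² = Σ (O − E)² / E
  colored starchy: (156 − 169.5)² / 169.5 = 1.0752
  colored waxy: (177 − 169.5)² / 169.5 = 0.3319
  colorless starchy: (180 − 169.5)² / 169.5 = 0.6504
  colorless waxy: (165 − 169.5)² / 169.5 = 0.1195
χ² = 1.0752 + 0.3319 + 0.6504 + 0.1195 = 2.177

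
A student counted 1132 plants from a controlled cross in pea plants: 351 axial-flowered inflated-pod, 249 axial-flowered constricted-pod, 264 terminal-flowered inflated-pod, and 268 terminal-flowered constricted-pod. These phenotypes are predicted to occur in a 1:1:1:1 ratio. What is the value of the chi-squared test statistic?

22.495

Total ratio parts = 4. Expected numbers out of 1132:
  axial-flowered inflated-pod: 1132 × 1/4 = 283
  axial-flowered constricted-pod: 1132 × 1/4 = 283
  terminal-flowered inflated-pod: 1132 × 1/4 = 283
  terminal-flowered constricted-pod: 1132 × 1/4 = 283
χ² = Σ (O − E)² / E
  axial-flowered inflated-pod: (351 − 283)² / 283 = 16.3392
  axial-flowered constricted-pod: (249 − 283)² / 283 = 4.0848
  terminal-flowered inflated-pod: (264 − 283)² / 283 = 1.2756
  terminal-flowered constricted-pod: (268 − 283)² / 283 = 0.7951
χ² = 16.3392 + 4.0848 + 1.2756 + 0.7951 = 22.4947 ≈ 22.495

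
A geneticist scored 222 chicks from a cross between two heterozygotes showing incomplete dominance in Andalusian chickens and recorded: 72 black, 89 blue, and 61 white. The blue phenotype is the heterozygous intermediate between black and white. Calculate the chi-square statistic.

With incomplete dominance, a heterozygote × heterozygote cross gives a 1:2:1 phenotypic ratio.
Under the 1:2:1 hypothesis (Σ ratio = 4, N = 222):
  black: 222 × 1/4 = 55.5
  blue: 222 × 2/4 = 111
  white: 222 × 1/4 = 55.5
χ² = Σ (O − E)² / E
  black: (72 − 55.5)² / 55.5 = 4.9054
  blue: (89 − 111)² / 111 = 4.3604
  white: (61 − 55.5)² / 55.5 = 0.5450
χ² = 4.9054 + 4.3604 + 0.5450 = 9.8108 ≈ 9.811

9.811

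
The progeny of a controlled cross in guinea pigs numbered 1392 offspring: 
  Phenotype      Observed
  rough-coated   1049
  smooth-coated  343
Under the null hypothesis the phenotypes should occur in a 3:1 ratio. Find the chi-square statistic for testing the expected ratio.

The 3:1 ratio has 4 parts, so with N = 1392 the expected counts are:
  rough-coated: 1392 × 3/4 = 1044
  smooth-coated: 1392 × 1/4 = 348
χ² = Σ (O − E)² / E
  rough-coated: (1049 − 1044)² / 1044 = 0.0239
  smooth-coated: (343 − 348)² / 348 = 0.0718
χ² = 0.0239 + 0.0718 = 0.0957 ≈ 0.096

0.096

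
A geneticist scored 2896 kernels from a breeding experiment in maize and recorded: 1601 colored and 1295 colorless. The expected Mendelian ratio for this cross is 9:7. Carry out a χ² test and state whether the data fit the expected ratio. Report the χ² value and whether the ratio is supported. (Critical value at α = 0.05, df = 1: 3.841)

Expected counts for N = 2896 under a 9:7 ratio (total parts = 16):
  colored: 2896 × 9/16 = 1629
  colorless: 2896 × 7/16 = 1267
χ² = Σ (O − E)² / E
  colored: (1601 − 1629)² / 1629 = 0.4813
  colorless: (1295 − 1267)² / 1267 = 0.6188
χ² = 0.4813 + 0.6188 = 1.1001 ≈ 1.100
Degrees of freedom = 2 − 1 = 1; critical value at α = 0.05 is 3.841.
Since 1.100 < 3.841, we fail to reject the null hypothesis — the data are consistent with the 9:7 ratio.

1.100; consistent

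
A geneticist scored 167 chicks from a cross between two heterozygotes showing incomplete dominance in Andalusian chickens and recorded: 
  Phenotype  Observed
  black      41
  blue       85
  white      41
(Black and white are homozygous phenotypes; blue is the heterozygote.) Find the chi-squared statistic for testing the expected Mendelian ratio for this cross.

With incomplete dominance, a heterozygote × heterozygote cross gives a 1:2:1 phenotypic ratio.
The 1:2:1 ratio has 4 parts, so with N = 167 the expected counts are:
  black: 167 × 1/4 = 41.75
  blue: 167 × 2/4 = 83.5
  white: 167 × 1/4 = 41.75
χ² = Σ (O − E)² / E
  black: (41 − 41.75)² / 41.75 = 0.0135
  blue: (85 − 83.5)² / 83.5 = 0.0269
  white: (41 − 41.75)² / 41.75 = 0.0135
χ² = 0.0135 + 0.0269 + 0.0135 = 0.0539 ≈ 0.054

0.054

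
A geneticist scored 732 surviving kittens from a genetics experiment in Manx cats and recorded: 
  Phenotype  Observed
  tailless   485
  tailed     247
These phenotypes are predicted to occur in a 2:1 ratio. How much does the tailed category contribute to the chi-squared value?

0.037

Total ratio parts = 3. Expected numbers out of 732:
  tailless: 732 × 2/3 = 488
  tailed: 732 × 1/3 = 244
Contribution of tailed: (247 − 244)² / 244 = 0.0369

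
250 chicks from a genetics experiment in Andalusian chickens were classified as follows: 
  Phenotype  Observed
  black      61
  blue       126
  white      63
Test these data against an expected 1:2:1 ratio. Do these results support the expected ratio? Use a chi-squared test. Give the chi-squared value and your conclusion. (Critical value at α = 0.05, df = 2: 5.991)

0.048; consistent

Under the 1:2:1 hypothesis (Σ ratio = 4, N = 250):
  black: 250 × 1/4 = 62.5
  blue: 250 × 2/4 = 125
  white: 250 × 1/4 = 62.5
χ² = Σ (O − E)² / E
  black: (61 − 62.5)² / 62.5 = 0.0360
  blue: (126 − 125)² / 125 = 0.0080
  white: (63 − 62.5)² / 62.5 = 0.0040
χ² = 0.0360 + 0.0080 + 0.0040 = 0.048
Degrees of freedom = 3 − 1 = 2; critical value at α = 0.05 is 5.991.
Since 0.048 < 5.991, we fail to reject the null hypothesis — the data are consistent with the 1:2:1 ratio.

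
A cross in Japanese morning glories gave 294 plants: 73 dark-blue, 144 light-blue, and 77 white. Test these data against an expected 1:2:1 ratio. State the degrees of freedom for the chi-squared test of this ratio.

A goodness-of-fit test with 3 phenotype classes has df = 3 − 1 = 2.

2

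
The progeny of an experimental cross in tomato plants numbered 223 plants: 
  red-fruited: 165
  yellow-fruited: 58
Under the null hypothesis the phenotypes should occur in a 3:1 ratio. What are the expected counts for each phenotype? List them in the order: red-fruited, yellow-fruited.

Expected counts for N = 223 under a 3:1 ratio (total parts = 4):
  red-fruited: 223 × 3/4 = 167.25
  yellow-fruited: 223 × 1/4 = 55.75

167.25, 55.75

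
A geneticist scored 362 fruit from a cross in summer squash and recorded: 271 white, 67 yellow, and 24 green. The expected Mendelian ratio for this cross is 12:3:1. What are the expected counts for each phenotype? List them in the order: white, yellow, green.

Total ratio parts = 16. Expected numbers out of 362:
  white: 362 × 12/16 = 271.5
  yellow: 362 × 3/16 = 67.875
  green: 362 × 1/16 = 22.625

271.5, 67.875, 22.625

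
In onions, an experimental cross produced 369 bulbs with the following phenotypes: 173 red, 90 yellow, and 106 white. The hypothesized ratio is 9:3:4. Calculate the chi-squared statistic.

14.065

The 9:3:4 ratio has 16 parts, so with N = 369 the expected counts are:
  red: 369 × 9/16 = 207.5625
  yellow: 369 × 3/16 = 69.1875
  white: 369 × 4/16 = 92.25
χ² = Σ (O − E)² / E
  red: (173 − 207.5625)² / 207.5625 = 5.7552
  yellow: (90 − 69.1875)² / 69.1875 = 6.2607
  white: (106 − 92.25)² / 92.25 = 2.0495
χ² = 5.7552 + 6.2607 + 2.0495 = 14.0654 ≈ 14.065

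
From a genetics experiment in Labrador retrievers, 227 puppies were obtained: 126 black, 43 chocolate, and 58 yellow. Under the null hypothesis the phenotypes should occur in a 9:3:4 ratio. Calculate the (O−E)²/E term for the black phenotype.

0.022

The 9:3:4 ratio has 16 parts, so with N = 227 the expected counts are:
  black: 227 × 9/16 = 127.6875
  chocolate: 227 × 3/16 = 42.5625
  yellow: 227 × 4/16 = 56.75
Contribution of black: (126 − 127.6875)² / 127.6875 = 0.0223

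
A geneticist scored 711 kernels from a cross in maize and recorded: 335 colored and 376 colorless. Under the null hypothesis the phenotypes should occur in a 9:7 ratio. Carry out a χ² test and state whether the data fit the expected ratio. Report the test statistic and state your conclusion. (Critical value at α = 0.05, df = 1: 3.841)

The 9:7 ratio has 16 parts, so with N = 711 the expected counts are:
  colored: 711 × 9/16 = 399.9375
  colorless: 711 × 7/16 = 311.0625
χ² = Σ (O − E)² / E
  colored: (335 − 399.9375)² / 399.9375 = 10.5438
  colorless: (376 − 311.0625)² / 311.0625 = 13.5564
χ² = 10.5438 + 13.5564 = 24.1002 ≈ 24.100
Degrees of freedom = 2 − 1 = 1; critical value at α = 0.05 is 3.841.
Since 24.100 > 3.841, we reject the null hypothesis — the data do not fit the 9:7 ratio.

24.100; not consistent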